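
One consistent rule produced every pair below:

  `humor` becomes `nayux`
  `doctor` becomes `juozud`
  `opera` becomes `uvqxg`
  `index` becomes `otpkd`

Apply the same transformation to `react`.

Shifts by position in humor: pos 0: h→n (+6), pos 1: u→a (+6), pos 2: m→y (+12), pos 3: o→u (+6), pos 4: r→x (+6) — repeating every 3. The shifts repeat in a cycle of length 3: positions 0,1,… shift by +6, +6, +12, then the pattern repeats.
On react: r+6=x, e+6=k, a+12=m, c+6=i, t+6=z.

xkmiz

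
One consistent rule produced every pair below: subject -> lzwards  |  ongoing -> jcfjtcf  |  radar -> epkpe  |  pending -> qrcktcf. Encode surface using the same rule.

s(18)→l(11) and u(20)→z(25) fit y≡7x+15 (mod 26); the inverse of 7 mod 26 is 15. Treating letters as 0–25, the rule is x ↦ 7x + 15 (mod 26).
Applying it to surface: s(18)→7·18+15≡11=l; u(20)→7·20+15≡25=z; r(17)→7·17+15≡4=e; f(5)→7·5+15≡24=y; a(0)→7·0+15≡15=p; c(2)→7·2+15≡3=d; e(4)→7·4+15≡17=r (all mod 26).

lzeypdr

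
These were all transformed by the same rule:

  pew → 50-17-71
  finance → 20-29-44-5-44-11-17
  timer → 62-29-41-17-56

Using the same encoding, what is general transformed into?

23-17-44-17-56-5-38

p(#16)→50 and e(#5)→17: differences scale by 3, so n = 3·pos + 2. With a=1..z=26, the number is 3·pos + 2.
On general: g=7→23, e=5→17, n=14→44, e=5→17, r=18→56, a=1→5, l=12→38.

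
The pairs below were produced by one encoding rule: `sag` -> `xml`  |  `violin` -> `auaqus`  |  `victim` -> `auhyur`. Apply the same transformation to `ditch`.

The shift depends on letter class: consonant s→x is +5, but vowel a→m is +12. Vowels shift forward by 12 and consonants shift forward by 5.
Applying it to ditch: d(cons)+5=i, i(vowel)+12=u, t(cons)+5=y, c(cons)+5=h, h(cons)+5=m.

iuyhm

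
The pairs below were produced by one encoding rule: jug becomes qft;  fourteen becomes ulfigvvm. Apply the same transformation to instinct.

rmhgrmxg

Each pair mirrors across the alphabet (j↔q, u↔f, g↔t): positions sum to 25. Each letter is replaced by its mirror in the alphabet: a↔z, b↔y, c↔x, and so on (the Atbash cipher).
For instinct: i↔r, n↔m, s↔h, t↔g, i↔r, n↔m, c↔x, t↔g.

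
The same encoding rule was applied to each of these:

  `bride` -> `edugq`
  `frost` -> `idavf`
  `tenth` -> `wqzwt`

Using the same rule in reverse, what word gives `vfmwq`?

The shifts repeat in a cycle of length 3: positions 0,1,… shift by +3, +12, +12, then the pattern repeats.
Decoding vfmwq: v−3=s, f−12=t, m−12=a, w−3=t, q−12=e.

state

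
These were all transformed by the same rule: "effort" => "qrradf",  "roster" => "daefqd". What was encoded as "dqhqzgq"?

revenue

Compare letters: e→q is +12, f→r is +12, f→r is +12 — a constant shift. This is a Caesar cipher with shift 12.
Undoing it on dqhqzgq: d−12=r, q−12=e, h−12=v, q−12=e, z−12=n, g−12=u, q−12=e.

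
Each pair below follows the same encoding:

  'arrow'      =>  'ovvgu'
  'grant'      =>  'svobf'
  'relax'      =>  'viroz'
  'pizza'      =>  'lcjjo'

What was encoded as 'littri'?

a(0)→o(14) and r(17)→v(21) fit y≡5x+14 (mod 26); the inverse of 5 mod 26 is 21. Treating letters as 0–25, the rule is x ↦ 5x + 14 (mod 26).
Decoding littri: l(11)→21·(11−14)≡15=p; i(8)→21·(8−14)≡4=e; t(19)→21·(19−14)≡1=b; t(19)→21·(19−14)≡1=b; r(17)→21·(17−14)≡11=l; i(8)→21·(8−14)≡4=e (all mod 26).

pebble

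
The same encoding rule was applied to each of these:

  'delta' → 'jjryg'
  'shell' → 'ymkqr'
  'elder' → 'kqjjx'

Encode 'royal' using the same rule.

The shifts repeat in a cycle of length 2: positions 0,1,… shift by +6, +5, then the pattern repeats.
On royal: r+6=x, o+5=t, y+6=e, a+5=f, l+6=r.

xtefr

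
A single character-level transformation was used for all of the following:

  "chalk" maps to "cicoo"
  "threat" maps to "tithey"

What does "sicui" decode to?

Each letter shifts forward by its position index (0, 1, 2, …) — the shift grows by one for each successive letter.
Reversing it on sicui: s−0=s, i−1=h, c−2=a, u−3=r, i−4=e.

share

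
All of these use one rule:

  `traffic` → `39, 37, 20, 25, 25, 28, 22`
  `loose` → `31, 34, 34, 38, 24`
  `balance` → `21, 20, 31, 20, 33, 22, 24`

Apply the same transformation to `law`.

t is letter #20 and maps to 39: an offset of 19. Each letter is replaced by its alphabet position (a=1..z=26) + 19.
For law: l=12→31, a=1→20, w=23→42.

31, 20, 42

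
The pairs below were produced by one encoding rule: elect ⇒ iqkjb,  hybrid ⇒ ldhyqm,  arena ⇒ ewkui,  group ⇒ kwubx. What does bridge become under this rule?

fwokon

In elect: e→i is +4, l→q is +5, e→k is +6, c→j is +7 — the shift increases by 1 each position. The shift increases by 1 at each position, starting from +4: 4, 5, 6, ….
For bridge: b+4=f, r+5=w, i+6=o, d+7=k, g+8=o, e+9=n.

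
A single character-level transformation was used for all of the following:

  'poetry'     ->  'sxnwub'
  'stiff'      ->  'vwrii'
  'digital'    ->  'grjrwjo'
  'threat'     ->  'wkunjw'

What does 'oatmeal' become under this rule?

xjwpnjo

The rule splits by letter class: vowels +9, consonants +3.
On oatmeal: o(vowel)+9=x, a(vowel)+9=j, t(cons)+3=w, m(cons)+3=p, e(vowel)+9=n, a(vowel)+9=j, l(cons)+3=o.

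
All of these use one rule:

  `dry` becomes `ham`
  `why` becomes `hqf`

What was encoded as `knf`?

The output letters match the input read backwards, each shifted +9: dry reversed is yrd. The word is reversed, then every letter is shifted forward by 9.
Reversing it on knf: shift back: k−9=b, n−9=e, f−9=w → bew; then reverse → web.

web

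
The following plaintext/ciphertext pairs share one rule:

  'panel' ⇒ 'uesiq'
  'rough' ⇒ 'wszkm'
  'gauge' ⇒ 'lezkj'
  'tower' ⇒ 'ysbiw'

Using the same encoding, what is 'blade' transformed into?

A repeating key of period 2 is used — shifts +5, +4 over and over.
On blade: b+5=g, l+4=p, a+5=f, d+4=h, e+5=j.

gpfhj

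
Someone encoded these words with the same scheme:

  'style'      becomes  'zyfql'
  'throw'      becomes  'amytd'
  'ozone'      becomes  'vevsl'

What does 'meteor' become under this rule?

Shifts by position in style: pos 0: s→z (+7), pos 1: t→y (+5), pos 2: y→f (+7), pos 3: l→q (+5) — repeating every 2. It's a Vigenère-style cipher with numeric key [7,5]: position i shifts by key[i mod 2].
On meteor: m+7=t, e+5=j, t+7=a, e+5=j, o+7=v, r+5=w.

tjajvw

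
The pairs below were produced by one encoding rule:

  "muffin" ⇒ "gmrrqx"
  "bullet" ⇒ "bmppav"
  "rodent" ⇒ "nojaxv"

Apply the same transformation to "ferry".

rannc

m(12)→g(6) and u(20)→m(12) fit y≡17x+10 (mod 26); the inverse of 17 mod 26 is 23. Each letter's alphabet position (a=0..z=25) is mapped through 17·x+10 mod 26 — an affine cipher.
On ferry: f(5)→17·5+10≡17=r; e(4)→17·4+10≡0=a; r(17)→17·17+10≡13=n; r(17)→17·17+10≡13=n; y(24)→17·24+10≡2=c (all mod 26).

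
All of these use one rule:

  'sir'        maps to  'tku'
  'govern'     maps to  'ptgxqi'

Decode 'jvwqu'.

The word is reversed, then every letter is shifted forward by 2.
Decoding jvwqu: shift back: j−2=h, v−2=t, w−2=u, q−2=o, u−2=s → htuos; then reverse → south.

south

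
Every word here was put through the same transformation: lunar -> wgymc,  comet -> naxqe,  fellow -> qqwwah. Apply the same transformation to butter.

The shift depends on letter class: consonant l→w is +11, but vowel u→g is +12. Vowels shift forward by 12 and consonants shift forward by 11.
On butter: b(cons)+11=m, u(vowel)+12=g, t(cons)+11=e, t(cons)+11=e, e(vowel)+12=q, r(cons)+11=c.

mgeeqc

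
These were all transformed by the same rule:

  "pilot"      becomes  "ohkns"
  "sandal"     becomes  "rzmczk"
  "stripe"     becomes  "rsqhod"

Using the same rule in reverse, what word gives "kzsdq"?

Each letter is shifted forward by 25 in the alphabet (a Caesar shift of +25).
Reversing it on kzsdq: k−25=l, z−25=a, s−25=t, d−25=e, q−25=r.

later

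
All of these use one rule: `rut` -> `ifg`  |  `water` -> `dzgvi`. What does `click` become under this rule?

Each pair mirrors across the alphabet (r↔i, u↔f, t↔g): positions sum to 25. Each letter is replaced by its mirror in the alphabet: a↔z, b↔y, c↔x, and so on (the Atbash cipher).
For click: c↔x, l↔o, i↔r, c↔x, k↔p.

xorxp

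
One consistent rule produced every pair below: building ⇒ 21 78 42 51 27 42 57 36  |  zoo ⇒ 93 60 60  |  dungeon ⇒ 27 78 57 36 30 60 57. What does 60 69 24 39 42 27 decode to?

b(#2)→21 and u(#21)→78: differences scale by 3, so n = 3·pos + 15. Each letter becomes 3×(its alphabet position, a=1..z=26) + 15.
Undoing it on 60 69 24 39 42 27: 60→(60−15)÷3=15=o, 69→(69−15)÷3=18=r, 24→(24−15)÷3=3=c, 39→(39−15)÷3=8=h, 42→(42−15)÷3=9=i, 27→(27−15)÷3=4=d.

orchid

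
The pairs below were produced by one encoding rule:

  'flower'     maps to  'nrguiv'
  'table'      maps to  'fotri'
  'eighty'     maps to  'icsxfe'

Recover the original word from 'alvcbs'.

This is an affine cipher: with a=0,…,z=25, each position x becomes (5x+14) mod 26.
Undoing it on alvcbs: a(0)→21·(0−14)≡18=s; l(11)→21·(11−14)≡15=p; v(21)→21·(21−14)≡17=r; c(2)→21·(2−14)≡8=i; b(1)→21·(1−14)≡13=n; s(18)→21·(18−14)≡6=g (all mod 26).

spring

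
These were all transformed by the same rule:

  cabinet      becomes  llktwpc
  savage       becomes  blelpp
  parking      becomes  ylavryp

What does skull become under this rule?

A repeating key of period 2 is used — shifts +9, +11 over and over.
Applying it to skull: s+9=b, k+11=v, u+9=d, l+11=w, l+9=u.

bvdwu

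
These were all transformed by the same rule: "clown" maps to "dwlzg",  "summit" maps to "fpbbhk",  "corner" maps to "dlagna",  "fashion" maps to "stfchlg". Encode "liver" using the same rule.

whuna

c(2)→d(3) and l(11)→w(22) fit y≡5x+19 (mod 26); the inverse of 5 mod 26 is 21. Each letter's alphabet position (a=0..z=25) is mapped through 5·x+19 mod 26 — an affine cipher.
For liver: l(11)→5·11+19≡22=w; i(8)→5·8+19≡7=h; v(21)→5·21+19≡20=u; e(4)→5·4+19≡13=n; r(17)→5·17+19≡0=a (all mod 26).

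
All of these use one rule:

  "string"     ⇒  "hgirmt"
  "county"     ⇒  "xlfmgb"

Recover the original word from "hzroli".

sailor

Each pair mirrors across the alphabet (s↔h, t↔g, r↔i): positions sum to 25. This is the alphabet-reversal cipher (Atbash): a becomes z, b becomes y, etc.
Decoding hzroli: h↔s, z↔a, r↔i, o↔l, l↔o, i↔r.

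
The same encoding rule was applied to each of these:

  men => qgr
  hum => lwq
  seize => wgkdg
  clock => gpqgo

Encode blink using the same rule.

fpkro

The shift depends on letter class: consonant m→q is +4, but vowel e→g is +2. The rule splits by letter class: vowels +2, consonants +4.
For blink: b(cons)+4=f, l(cons)+4=p, i(vowel)+2=k, n(cons)+4=r, k(cons)+4=o.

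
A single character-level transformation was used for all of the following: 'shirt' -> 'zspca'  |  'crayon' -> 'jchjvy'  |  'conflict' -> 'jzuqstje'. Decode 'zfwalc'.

Shifts by position in shirt: pos 0: s→z (+7), pos 1: h→s (+11), pos 2: i→p (+7), pos 3: r→c (+11) — repeating every 2. It's a Vigenère-style cipher with numeric key [7,11]: position i shifts by key[i mod 2].
Reversing it on zfwalc: z−7=s, f−11=u, w−7=p, a−11=p, l−7=e, c−11=r.

supper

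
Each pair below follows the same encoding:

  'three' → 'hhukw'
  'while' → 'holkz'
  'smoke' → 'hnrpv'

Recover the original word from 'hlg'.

die

The output letters match the input read backwards, each shifted +3: three reversed is eerht. The word is reversed, then every letter is shifted forward by 3.
Reversing it on hlg: shift back: h−3=e, l−3=i, g−3=d → eid; then reverse → die.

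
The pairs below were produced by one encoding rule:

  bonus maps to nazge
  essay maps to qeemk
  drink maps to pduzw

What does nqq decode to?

bee

This is a Caesar cipher with shift 12.
Undoing it on nqq: n−12=b, q−12=e, q−12=e.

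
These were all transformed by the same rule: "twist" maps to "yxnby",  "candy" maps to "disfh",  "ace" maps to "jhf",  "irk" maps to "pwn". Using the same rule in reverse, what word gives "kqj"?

elf

The output letters match the input read backwards, each shifted +5: twist reversed is tsiwt. The word is reversed, then every letter is shifted forward by 5.
Decoding kqj: shift back: k−5=f, q−5=l, j−5=e → fle; then reverse → elf.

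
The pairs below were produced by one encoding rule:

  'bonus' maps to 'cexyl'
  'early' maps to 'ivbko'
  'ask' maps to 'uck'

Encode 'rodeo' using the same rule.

yonyb

The output letters match the input read backwards, each shifted +10: bonus reversed is sunob. Read the word backwards and shift each letter +10.
For rodeo: reverse → oedor; then shift: o+10=y, e+10=o, d+10=n, o+10=y, r+10=b.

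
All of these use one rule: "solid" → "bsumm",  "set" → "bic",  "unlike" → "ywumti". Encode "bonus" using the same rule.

The shift depends on letter class: consonant s→b is +9, but vowel o→s is +4. Vowels shift forward by 4 and consonants shift forward by 9.
For bonus: b(cons)+9=k, o(vowel)+4=s, n(cons)+9=w, u(vowel)+4=y, s(cons)+9=b.

kswyb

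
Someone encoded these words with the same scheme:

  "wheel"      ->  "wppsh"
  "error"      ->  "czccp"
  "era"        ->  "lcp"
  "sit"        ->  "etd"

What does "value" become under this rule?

pfwlg

The output letters match the input read backwards, each shifted +11: wheel reversed is leehw. Two steps: reverse the string, then apply a Caesar shift of +11.
For value: reverse → eulav; then shift: e+11=p, u+11=f, l+11=w, a+11=l, v+11=g.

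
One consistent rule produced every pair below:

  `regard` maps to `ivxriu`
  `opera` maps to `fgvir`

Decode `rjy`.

Compare letters: r→i is +17, e→v is +17, g→x is +17 — a constant shift. Each letter is shifted forward by 17 in the alphabet (a Caesar shift of +17).
Undoing it on rjy: r−17=a, j−17=s, y−17=h.

ash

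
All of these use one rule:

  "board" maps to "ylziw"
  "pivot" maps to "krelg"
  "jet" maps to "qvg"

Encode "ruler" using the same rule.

ifovi

Each pair mirrors across the alphabet (b↔y, o↔l, a↔z): positions sum to 25. This is the alphabet-reversal cipher (Atbash): a becomes z, b becomes y, etc.
On ruler: r↔i, u↔f, l↔o, e↔v, r↔i.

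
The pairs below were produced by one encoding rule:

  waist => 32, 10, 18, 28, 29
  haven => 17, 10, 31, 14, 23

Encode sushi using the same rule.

28, 30, 28, 17, 18

w is letter #23 and maps to 32: an offset of 9. The number is (letter's place in the alphabet, a=1) + 9.
Applying it to sushi: s=19→28, u=21→30, s=19→28, h=8→17, i=9→18.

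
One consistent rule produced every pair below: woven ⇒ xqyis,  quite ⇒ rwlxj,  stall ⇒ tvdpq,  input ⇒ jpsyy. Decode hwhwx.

guess

In woven: w→x is +1, o→q is +2, v→y is +3, e→i is +4 — the shift increases by 1 each position. Letter i (0-indexed) is shifted by i+1, so successive shifts are 1, 2, 3, ….
Reversing it on hwhwx: h−1=g, w−2=u, h−3=e, w−4=s, x−5=s.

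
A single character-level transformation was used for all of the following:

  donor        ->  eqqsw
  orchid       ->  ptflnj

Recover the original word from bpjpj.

In donor: d→e is +1, o→q is +2, n→q is +3, o→s is +4 — the shift increases by 1 each position. The shift increases by 1 at each position, starting from +1: 1, 2, 3, ….
Reversing it on bpjpj: b−1=a, p−2=n, j−3=g, p−4=l, j−5=e.

angle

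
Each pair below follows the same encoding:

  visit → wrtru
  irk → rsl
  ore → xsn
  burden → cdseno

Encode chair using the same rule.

dijrs

The shift depends on letter class: consonant v→w is +1, but vowel i→r is +9. Vowels shift forward by 9 and consonants shift forward by 1.
On chair: c(cons)+1=d, h(cons)+1=i, a(vowel)+9=j, i(vowel)+9=r, r(cons)+1=s.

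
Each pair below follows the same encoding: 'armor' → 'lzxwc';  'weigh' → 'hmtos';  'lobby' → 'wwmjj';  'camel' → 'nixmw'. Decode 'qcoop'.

fudge

Shifts by position in armor: pos 0: a→l (+11), pos 1: r→z (+8), pos 2: m→x (+11), pos 3: o→w (+8) — repeating every 2. A repeating key of period 2 is used — shifts +11, +8 over and over.
Decoding qcoop: q−11=f, c−8=u, o−11=d, o−8=g, p−11=e.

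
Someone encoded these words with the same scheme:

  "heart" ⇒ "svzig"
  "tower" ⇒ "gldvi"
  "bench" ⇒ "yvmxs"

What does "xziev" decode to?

Each pair mirrors across the alphabet (h↔s, e↔v, a↔z): positions sum to 25. This is the alphabet-reversal cipher (Atbash): a becomes z, b becomes y, etc.
Reversing it on xziev: x↔c, z↔a, i↔r, e↔v, v↔e.

carve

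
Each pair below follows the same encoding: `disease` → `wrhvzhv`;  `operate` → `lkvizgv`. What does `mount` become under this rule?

Letters are reflected about the middle of the alphabet (position → 25−position): Atbash.
Applying it to mount: m↔n, o↔l, u↔f, n↔m, t↔g.

nlfmg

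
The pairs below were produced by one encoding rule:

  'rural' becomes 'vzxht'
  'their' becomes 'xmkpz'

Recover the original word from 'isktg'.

Letter i (0-indexed) is shifted by i+4, so successive shifts are 4, 5, 6, ….
Reversing it on isktg: i−4=e, s−5=n, k−6=e, t−7=m, g−8=y.

enemy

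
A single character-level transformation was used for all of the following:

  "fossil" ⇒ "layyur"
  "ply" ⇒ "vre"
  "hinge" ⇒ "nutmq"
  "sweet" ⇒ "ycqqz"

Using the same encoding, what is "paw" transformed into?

The shift depends on letter class: consonant f→l is +6, but vowel o→a is +12. Vowels shift forward by 12 and consonants shift forward by 6.
For paw: p(cons)+6=v, a(vowel)+12=m, w(cons)+6=c.

vmc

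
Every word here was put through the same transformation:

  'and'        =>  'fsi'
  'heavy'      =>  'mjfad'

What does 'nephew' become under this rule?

sjumjb

Compare letters: a→f is +5, n→s is +5, d→i is +5 — a constant shift. This is a Caesar cipher with shift 5.
For nephew: n+5=s, e+5=j, p+5=u, h+5=m, e+5=j, w+5=b.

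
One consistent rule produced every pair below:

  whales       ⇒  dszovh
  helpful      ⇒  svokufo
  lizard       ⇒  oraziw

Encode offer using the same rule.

luuvi

Each pair mirrors across the alphabet (w↔d, h↔s, a↔z): positions sum to 25. Each letter is replaced by its mirror in the alphabet: a↔z, b↔y, c↔x, and so on (the Atbash cipher).
On offer: o↔l, f↔u, f↔u, e↔v, r↔i.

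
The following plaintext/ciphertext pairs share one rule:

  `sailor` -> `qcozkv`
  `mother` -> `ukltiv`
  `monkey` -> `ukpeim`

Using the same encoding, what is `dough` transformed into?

s(18)→q(16) and a(0)→c(2) fit y≡21x+2 (mod 26); the inverse of 21 mod 26 is 5. Treating letters as 0–25, the rule is x ↦ 21x + 2 (mod 26).
On dough: d(3)→21·3+2≡13=n; o(14)→21·14+2≡10=k; u(20)→21·20+2≡6=g; g(6)→21·6+2≡24=y; h(7)→21·7+2≡19=t (all mod 26).

nkgyt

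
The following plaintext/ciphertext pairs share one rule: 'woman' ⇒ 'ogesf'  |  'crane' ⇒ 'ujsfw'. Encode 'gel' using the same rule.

ywd

Compare letters: w→o is +18, o→g is +18, m→e is +18 — a constant shift. It's a constant shift of +18 (ROT18).
Applying it to gel: g+18=y, e+18=w, l+18=d.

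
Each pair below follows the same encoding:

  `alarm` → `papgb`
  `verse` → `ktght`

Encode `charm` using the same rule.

rwpgb

Compare letters: a→p is +15, l→a is +15, a→p is +15 — a constant shift. Each letter is shifted forward by 15 in the alphabet (a Caesar shift of +15).
Applying it to charm: c+15=r, h+15=w, a+15=p, r+15=g, m+15=b.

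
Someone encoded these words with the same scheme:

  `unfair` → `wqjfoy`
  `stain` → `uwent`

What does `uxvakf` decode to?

survey

In unfair: u→w is +2, n→q is +3, f→j is +4, a→f is +5 — the shift increases by 1 each position. The shift increases by 1 at each position, starting from +2: 2, 3, 4, ….
Undoing it on uxvakf: u−2=s, x−3=u, v−4=r, a−5=v, k−6=e, f−7=y.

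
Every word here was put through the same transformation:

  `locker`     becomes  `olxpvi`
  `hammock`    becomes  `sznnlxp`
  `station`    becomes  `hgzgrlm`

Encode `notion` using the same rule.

mlgrlm

Each pair mirrors across the alphabet (l↔o, o↔l, c↔x): positions sum to 25. This is the alphabet-reversal cipher (Atbash): a becomes z, b becomes y, etc.
For notion: n↔m, o↔l, t↔g, i↔r, o↔l, n↔m.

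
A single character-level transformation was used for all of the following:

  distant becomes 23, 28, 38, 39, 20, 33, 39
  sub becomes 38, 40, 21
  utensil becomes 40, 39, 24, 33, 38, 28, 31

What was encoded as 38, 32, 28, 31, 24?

d is letter #4 and maps to 23: an offset of 19. Letters become their 1-based position plus 19 (so a→20, b→21, …).
Undoing it on 38, 32, 28, 31, 24: 38→(38−19)÷1=19=s, 32→(32−19)÷1=13=m, 28→(28−19)÷1=9=i, 31→(31−19)÷1=12=l, 24→(24−19)÷1=5=e.

smile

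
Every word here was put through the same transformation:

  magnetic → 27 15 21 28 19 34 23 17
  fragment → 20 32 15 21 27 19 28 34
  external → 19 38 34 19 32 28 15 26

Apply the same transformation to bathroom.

16 15 34 22 32 29 29 27

m is letter #13 and maps to 27: an offset of 14. The number is (letter's place in the alphabet, a=1) + 14.
On bathroom: b=2→16, a=1→15, t=20→34, h=8→22, r=18→32, o=15→29, o=15→29, m=13→27.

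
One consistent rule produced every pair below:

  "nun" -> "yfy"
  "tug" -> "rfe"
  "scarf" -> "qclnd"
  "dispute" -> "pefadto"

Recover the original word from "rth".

wig

The output letters match the input read backwards, each shifted +11: nun reversed is nun. Read the word backwards and shift each letter +11.
Undoing it on rth: shift back: r−11=g, t−11=i, h−11=w → giw; then reverse → wig.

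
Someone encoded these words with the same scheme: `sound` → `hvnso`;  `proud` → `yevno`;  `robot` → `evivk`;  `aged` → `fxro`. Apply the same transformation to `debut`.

s(18)→h(7) and o(14)→v(21) fit y≡3x+5 (mod 26); the inverse of 3 mod 26 is 9. Treating letters as 0–25, the rule is x ↦ 3x + 5 (mod 26).
On debut: d(3)→3·3+5≡14=o; e(4)→3·4+5≡17=r; b(1)→3·1+5≡8=i; u(20)→3·20+5≡13=n; t(19)→3·19+5≡10=k (all mod 26).

orink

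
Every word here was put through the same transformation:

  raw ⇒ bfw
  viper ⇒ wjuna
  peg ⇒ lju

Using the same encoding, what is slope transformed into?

jutqx

The word is reversed, then every letter is shifted forward by 5.
Applying it to slope: reverse → epols; then shift: e+5=j, p+5=u, o+5=t, l+5=q, s+5=x.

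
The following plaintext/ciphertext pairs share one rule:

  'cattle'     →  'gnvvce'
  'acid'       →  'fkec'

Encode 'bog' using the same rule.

The output letters match the input read backwards, each shifted +2: cattle reversed is elttac. Two steps: reverse the string, then apply a Caesar shift of +2.
Applying it to bog: reverse → gob; then shift: g+2=i, o+2=q, b+2=d.

iqd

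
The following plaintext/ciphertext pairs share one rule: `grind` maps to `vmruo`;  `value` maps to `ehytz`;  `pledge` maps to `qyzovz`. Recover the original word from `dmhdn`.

crack

g(6)→v(21) and r(17)→m(12) fit y≡11x+7 (mod 26); the inverse of 11 mod 26 is 19. Each letter's alphabet position (a=0..z=25) is mapped through 11·x+7 mod 26 — an affine cipher.
Undoing it on dmhdn: d(3)→19·(3−7)≡2=c; m(12)→19·(12−7)≡17=r; h(7)→19·(7−7)≡0=a; d(3)→19·(3−7)≡2=c; n(13)→19·(13−7)≡10=k (all mod 26).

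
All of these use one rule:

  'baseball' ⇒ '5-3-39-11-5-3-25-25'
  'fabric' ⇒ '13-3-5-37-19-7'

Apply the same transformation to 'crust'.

7-37-43-39-41

b(#2)→5 and a(#1)→3: differences scale by 2, so n = 2·pos + 1. The formula is n = 2×(alphabet index, a=1) + 1.
Applying it to crust: c=3→7, r=18→37, u=21→43, s=19→39, t=20→41.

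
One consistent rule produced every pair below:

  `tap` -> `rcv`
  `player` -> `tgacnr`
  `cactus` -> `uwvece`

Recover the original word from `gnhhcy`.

waffle

The output letters match the input read backwards, each shifted +2: tap reversed is pat. Read the word backwards and shift each letter +2.
Decoding gnhhcy: shift back: g−2=e, n−2=l, h−2=f, h−2=f, c−2=a, y−2=w → elffaw; then reverse → waffle.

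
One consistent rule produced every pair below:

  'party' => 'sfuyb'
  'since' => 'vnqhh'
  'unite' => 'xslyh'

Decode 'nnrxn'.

The shifts repeat in a cycle of length 2: positions 0,1,… shift by +3, +5, then the pattern repeats.
Undoing it on nnrxn: n−3=k, n−5=i, r−3=o, x−5=s, n−3=k.

kiosk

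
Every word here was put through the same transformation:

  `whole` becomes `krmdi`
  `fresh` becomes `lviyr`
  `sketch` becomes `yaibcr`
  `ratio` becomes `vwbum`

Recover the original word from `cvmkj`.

crown

w(22)→k(10) and h(7)→r(17) fit y≡3x+22 (mod 26); the inverse of 3 mod 26 is 9. Each letter's alphabet position (a=0..z=25) is mapped through 3·x+22 mod 26 — an affine cipher.
Reversing it on cvmkj: c(2)→9·(2−22)≡2=c; v(21)→9·(21−22)≡17=r; m(12)→9·(12−22)≡14=o; k(10)→9·(10−22)≡22=w; j(9)→9·(9−22)≡13=n (all mod 26).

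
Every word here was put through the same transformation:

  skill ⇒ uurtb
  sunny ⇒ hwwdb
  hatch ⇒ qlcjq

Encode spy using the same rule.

Read the word backwards and shift each letter +9.
On spy: reverse → yps; then shift: y+9=h, p+9=y, s+9=b.

hyb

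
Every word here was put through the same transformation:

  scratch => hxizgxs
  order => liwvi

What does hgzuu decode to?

Each pair mirrors across the alphabet (s↔h, c↔x, r↔i): positions sum to 25. This is the alphabet-reversal cipher (Atbash): a becomes z, b becomes y, etc.
Reversing it on hgzuu: h↔s, g↔t, z↔a, u↔f, u↔f.

staff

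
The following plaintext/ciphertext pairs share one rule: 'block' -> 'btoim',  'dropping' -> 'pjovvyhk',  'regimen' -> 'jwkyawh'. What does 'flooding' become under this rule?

dtoopyhk

b(1)→b(1) and l(11)→t(19) fit y≡7x+20 (mod 26); the inverse of 7 mod 26 is 15. Treating letters as 0–25, the rule is x ↦ 7x + 20 (mod 26).
For flooding: f(5)→7·5+20≡3=d; l(11)→7·11+20≡19=t; o(14)→7·14+20≡14=o; o(14)→7·14+20≡14=o; d(3)→7·3+20≡15=p; i(8)→7·8+20≡24=y; n(13)→7·13+20≡7=h; g(6)→7·6+20≡10=k (all mod 26).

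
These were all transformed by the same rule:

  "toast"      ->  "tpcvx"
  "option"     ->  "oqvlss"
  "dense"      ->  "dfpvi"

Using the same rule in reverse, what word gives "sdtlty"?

script

The shift increases by 1 at each position, starting from +0: 0, 1, 2, ….
Reversing it on sdtlty: s−0=s, d−1=c, t−2=r, l−3=i, t−4=p, y−5=t.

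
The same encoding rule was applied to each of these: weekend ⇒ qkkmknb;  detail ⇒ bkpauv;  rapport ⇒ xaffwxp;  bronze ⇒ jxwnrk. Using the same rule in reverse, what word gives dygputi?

w(22)→q(16) and e(4)→k(10) fit y≡9x+0 (mod 26); the inverse of 9 mod 26 is 3. Each letter's alphabet position (a=0..z=25) is mapped through 9·x+0 mod 26 — an affine cipher.
Decoding dygputi: d(3)→3·(3−0)≡9=j; y(24)→3·(24−0)≡20=u; g(6)→3·(6−0)≡18=s; p(15)→3·(15−0)≡19=t; u(20)→3·(20−0)≡8=i; t(19)→3·(19−0)≡5=f; i(8)→3·(8−0)≡24=y (all mod 26).

justify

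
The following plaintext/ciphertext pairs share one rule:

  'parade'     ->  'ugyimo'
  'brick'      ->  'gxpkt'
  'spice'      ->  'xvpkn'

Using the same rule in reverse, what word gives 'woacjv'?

The shift increases by 1 at each position, starting from +5: 5, 6, 7, ….
Decoding woacjv: w−5=r, o−6=i, a−7=t, c−8=u, j−9=a, v−10=l.

ritual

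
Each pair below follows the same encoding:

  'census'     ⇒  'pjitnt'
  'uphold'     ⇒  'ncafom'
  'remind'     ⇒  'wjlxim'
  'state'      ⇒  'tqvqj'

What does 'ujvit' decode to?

Each letter's alphabet position (a=0..z=25) is mapped through 23·x+21 mod 26 — an affine cipher.
Decoding ujvit: u(20)→17·(20−21)≡9=j; j(9)→17·(9−21)≡4=e; v(21)→17·(21−21)≡0=a; i(8)→17·(8−21)≡13=n; t(19)→17·(19−21)≡18=s (all mod 26).

jeans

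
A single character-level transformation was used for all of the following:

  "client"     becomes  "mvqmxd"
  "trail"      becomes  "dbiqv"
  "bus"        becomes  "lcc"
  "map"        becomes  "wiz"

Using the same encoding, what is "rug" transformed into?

bcq

The shift depends on letter class: consonant c→m is +10, but vowel i→q is +8. The rule splits by letter class: vowels +8, consonants +10.
On rug: r(cons)+10=b, u(vowel)+8=c, g(cons)+10=q.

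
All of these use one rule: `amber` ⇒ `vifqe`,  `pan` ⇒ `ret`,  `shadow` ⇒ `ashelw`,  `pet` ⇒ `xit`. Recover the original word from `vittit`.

pepper

The output letters match the input read backwards, each shifted +4: amber reversed is rebma. The word is reversed, then every letter is shifted forward by 4.
Reversing it on vittit: shift back: v−4=r, i−4=e, t−4=p, t−4=p, i−4=e, t−4=p → reppep; then reverse → pepper.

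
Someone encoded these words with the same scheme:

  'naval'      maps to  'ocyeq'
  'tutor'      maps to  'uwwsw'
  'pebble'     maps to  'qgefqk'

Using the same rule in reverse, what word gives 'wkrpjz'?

The shift increases by 1 at each position, starting from +1: 1, 2, 3, ….
Reversing it on wkrpjz: w−1=v, k−2=i, r−3=o, p−4=l, j−5=e, z−6=t.

violet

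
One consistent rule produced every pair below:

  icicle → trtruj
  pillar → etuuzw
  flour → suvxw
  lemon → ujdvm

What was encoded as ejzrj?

peace

i(8)→t(19) and c(2)→r(17) fit y≡9x+25 (mod 26); the inverse of 9 mod 26 is 3. This is an affine cipher: with a=0,…,z=25, each position x becomes (9x+25) mod 26.
Decoding ejzrj: e(4)→3·(4−25)≡15=p; j(9)→3·(9−25)≡4=e; z(25)→3·(25−25)≡0=a; r(17)→3·(17−25)≡2=c; j(9)→3·(9−25)≡4=e (all mod 26).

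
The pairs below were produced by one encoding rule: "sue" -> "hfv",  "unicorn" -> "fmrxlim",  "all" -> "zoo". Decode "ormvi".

Each pair mirrors across the alphabet (s↔h, u↔f, e↔v): positions sum to 25. This is the alphabet-reversal cipher (Atbash): a becomes z, b becomes y, etc.
Undoing it on ormvi: o↔l, r↔i, m↔n, v↔e, i↔r.

liner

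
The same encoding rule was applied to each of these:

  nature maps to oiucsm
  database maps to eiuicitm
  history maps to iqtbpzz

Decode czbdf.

A repeating key of period 2 is used — shifts +1, +8 over and over.
Reversing it on czbdf: c−1=b, z−8=r, b−1=a, d−8=v, f−1=e.

brave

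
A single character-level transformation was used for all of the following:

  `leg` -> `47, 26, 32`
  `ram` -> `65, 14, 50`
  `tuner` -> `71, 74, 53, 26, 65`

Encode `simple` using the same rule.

l(#12)→47 and e(#5)→26: differences scale by 3, so n = 3·pos + 11. The formula is n = 3×(alphabet index, a=1) + 11.
For simple: s=19→68, i=9→38, m=13→50, p=16→59, l=12→47, e=5→26.

68, 38, 50, 59, 47, 26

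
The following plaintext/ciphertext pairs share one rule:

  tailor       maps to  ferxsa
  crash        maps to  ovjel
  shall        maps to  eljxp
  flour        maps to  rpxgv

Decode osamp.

coral

Shifts by position in tailor: pos 0: t→f (+12), pos 1: a→e (+4), pos 2: i→r (+9), pos 3: l→x (+12), pos 4: o→s (+4), pos 5: r→a (+9) — repeating every 3. It's a Vigenère-style cipher with numeric key [12,4,9]: position i shifts by key[i mod 3].
Reversing it on osamp: o−12=c, s−4=o, a−9=r, m−12=a, p−4=l.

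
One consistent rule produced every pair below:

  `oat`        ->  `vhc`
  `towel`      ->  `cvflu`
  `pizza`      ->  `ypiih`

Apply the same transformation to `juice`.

sbpll

The shift depends on letter class: consonant t→c is +9, but vowel o→v is +7. Two shifts are in play — +7 for a/e/i/o/u, +9 for every other letter.
On juice: j(cons)+9=s, u(vowel)+7=b, i(vowel)+7=p, c(cons)+9=l, e(vowel)+7=l.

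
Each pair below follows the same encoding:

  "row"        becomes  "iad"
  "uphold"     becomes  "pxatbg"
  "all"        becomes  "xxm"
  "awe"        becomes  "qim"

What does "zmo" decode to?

The output letters match the input read backwards, each shifted +12: row reversed is wor. Read the word backwards and shift each letter +12.
Decoding zmo: shift back: z−12=n, m−12=a, o−12=c → nac; then reverse → can.

can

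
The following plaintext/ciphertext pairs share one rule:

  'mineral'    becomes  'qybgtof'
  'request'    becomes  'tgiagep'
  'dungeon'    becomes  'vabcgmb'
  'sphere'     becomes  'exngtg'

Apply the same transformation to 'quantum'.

m(12)→q(16) and i(8)→y(24) fit y≡11x+14 (mod 26); the inverse of 11 mod 26 is 19. Each letter's alphabet position (a=0..z=25) is mapped through 11·x+14 mod 26 — an affine cipher.
Applying it to quantum: q(16)→11·16+14≡8=i; u(20)→11·20+14≡0=a; a(0)→11·0+14≡14=o; n(13)→11·13+14≡1=b; t(19)→11·19+14≡15=p; u(20)→11·20+14≡0=a; m(12)→11·12+14≡16=q (all mod 26).

iaobpaq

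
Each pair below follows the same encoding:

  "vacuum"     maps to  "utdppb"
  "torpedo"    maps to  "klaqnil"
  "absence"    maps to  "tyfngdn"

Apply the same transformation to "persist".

This is an affine cipher: with a=0,…,z=25, each position x becomes (5x+19) mod 26.
For persist: p(15)→5·15+19≡16=q; e(4)→5·4+19≡13=n; r(17)→5·17+19≡0=a; s(18)→5·18+19≡5=f; i(8)→5·8+19≡7=h; s(18)→5·18+19≡5=f; t(19)→5·19+19≡10=k (all mod 26).

qnafhfk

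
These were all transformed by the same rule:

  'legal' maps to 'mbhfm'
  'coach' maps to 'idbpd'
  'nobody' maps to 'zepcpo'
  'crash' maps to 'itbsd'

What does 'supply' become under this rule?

Two steps: reverse the string, then apply a Caesar shift of +1.
Applying it to supply: reverse → ylppus; then shift: y+1=z, l+1=m, p+1=q, p+1=q, u+1=v, s+1=t.

zmqqvt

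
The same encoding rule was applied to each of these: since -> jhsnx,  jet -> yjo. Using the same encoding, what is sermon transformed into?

strwjx

The output letters match the input read backwards, each shifted +5: since reversed is ecnis. Two steps: reverse the string, then apply a Caesar shift of +5.
On sermon: reverse → nomres; then shift: n+5=s, o+5=t, m+5=r, r+5=w, e+5=j, s+5=x.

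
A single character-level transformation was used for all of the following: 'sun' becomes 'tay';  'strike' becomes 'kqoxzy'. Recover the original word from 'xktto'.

inner

The output letters match the input read backwards, each shifted +6: sun reversed is nus. The word is reversed, then every letter is shifted forward by 6.
Undoing it on xktto: shift back: x−6=r, k−6=e, t−6=n, t−6=n, o−6=i → renni; then reverse → inner.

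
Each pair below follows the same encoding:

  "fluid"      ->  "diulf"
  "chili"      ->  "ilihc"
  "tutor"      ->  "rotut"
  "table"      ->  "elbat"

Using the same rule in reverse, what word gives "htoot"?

The output letters match the input read backwards: fluid reversed is diulf. It's just the letters in reverse order.
Decoding htoot: then reverse → tooth.

tooth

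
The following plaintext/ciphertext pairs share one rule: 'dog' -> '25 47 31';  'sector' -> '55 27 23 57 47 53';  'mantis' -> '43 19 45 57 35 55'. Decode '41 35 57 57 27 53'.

litter

d(#4)→25 and o(#15)→47: differences scale by 2, so n = 2·pos + 17. The formula is n = 2×(alphabet index, a=1) + 17.
Reversing it on 41 35 57 57 27 53: 41→(41−17)÷2=12=l, 35→(35−17)÷2=9=i, 57→(57−17)÷2=20=t, 57→(57−17)÷2=20=t, 27→(27−17)÷2=5=e, 53→(53−17)÷2=18=r.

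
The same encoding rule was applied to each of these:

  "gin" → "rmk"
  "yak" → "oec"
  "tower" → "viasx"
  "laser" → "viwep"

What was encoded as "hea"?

Read the word backwards and shift each letter +4.
Undoing it on hea: shift back: h−4=d, e−4=a, a−4=w → daw; then reverse → wad.

wad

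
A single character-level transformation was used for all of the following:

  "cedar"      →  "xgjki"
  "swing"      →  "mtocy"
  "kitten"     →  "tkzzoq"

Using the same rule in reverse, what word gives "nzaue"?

youth

The output letters match the input read backwards, each shifted +6: cedar reversed is radec. Two steps: reverse the string, then apply a Caesar shift of +6.
Decoding nzaue: shift back: n−6=h, z−6=t, a−6=u, u−6=o, e−6=y → htuoy; then reverse → youth.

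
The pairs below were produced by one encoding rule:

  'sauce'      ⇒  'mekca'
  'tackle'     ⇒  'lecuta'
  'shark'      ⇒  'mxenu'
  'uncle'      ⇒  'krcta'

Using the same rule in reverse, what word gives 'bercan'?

s(18)→m(12) and a(0)→e(4) fit y≡25x+4 (mod 26); the inverse of 25 mod 26 is 25. Treating letters as 0–25, the rule is x ↦ 25x + 4 (mod 26).
Decoding bercan: b(1)→25·(1−4)≡3=d; e(4)→25·(4−4)≡0=a; r(17)→25·(17−4)≡13=n; c(2)→25·(2−4)≡2=c; a(0)→25·(0−4)≡4=e; n(13)→25·(13−4)≡17=r (all mod 26).

dancer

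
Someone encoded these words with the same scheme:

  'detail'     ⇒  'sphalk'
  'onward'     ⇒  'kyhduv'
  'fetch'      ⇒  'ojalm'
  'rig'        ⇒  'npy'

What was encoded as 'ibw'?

The word is reversed, then every letter is shifted forward by 7.
Decoding ibw: shift back: i−7=b, b−7=u, w−7=p → bup; then reverse → pub.

pub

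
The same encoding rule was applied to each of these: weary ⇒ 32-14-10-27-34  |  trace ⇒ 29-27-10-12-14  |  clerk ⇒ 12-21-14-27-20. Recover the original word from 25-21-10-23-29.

w is letter #23 and maps to 32: an offset of 9. The number is (letter's place in the alphabet, a=1) + 9.
Reversing it on 25-21-10-23-29: 25→(25−9)÷1=16=p, 21→(21−9)÷1=12=l, 10→(10−9)÷1=1=a, 23→(23−9)÷1=14=n, 29→(29−9)÷1=20=t.

plant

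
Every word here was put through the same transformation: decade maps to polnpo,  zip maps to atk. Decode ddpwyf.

Two steps: reverse the string, then apply a Caesar shift of +11.
Reversing it on ddpwyf: shift back: d−11=s, d−11=s, p−11=e, w−11=l, y−11=n, f−11=u → sselnu; then reverse → unless.

unless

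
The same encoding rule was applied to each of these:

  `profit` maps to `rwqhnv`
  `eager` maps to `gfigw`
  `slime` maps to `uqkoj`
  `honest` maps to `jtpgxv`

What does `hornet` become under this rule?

It's a Vigenère-style cipher with numeric key [2,5,2]: position i shifts by key[i mod 3].
On hornet: h+2=j, o+5=t, r+2=t, n+2=p, e+5=j, t+2=v.

jttpjv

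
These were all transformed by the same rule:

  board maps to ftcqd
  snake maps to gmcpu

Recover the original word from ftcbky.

The output letters match the input read backwards, each shifted +2: board reversed is draob. Read the word backwards and shift each letter +2.
Reversing it on ftcbky: shift back: f−2=d, t−2=r, c−2=a, b−2=z, k−2=i, y−2=w → draziw; then reverse → wizard.

wizard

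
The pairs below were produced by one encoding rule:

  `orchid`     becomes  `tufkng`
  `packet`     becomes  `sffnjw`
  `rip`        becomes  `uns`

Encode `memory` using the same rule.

pjptub

The shift depends on letter class: consonant r→u is +3, but vowel o→t is +5. The rule splits by letter class: vowels +5, consonants +3.
For memory: m(cons)+3=p, e(vowel)+5=j, m(cons)+3=p, o(vowel)+5=t, r(cons)+3=u, y(cons)+3=b.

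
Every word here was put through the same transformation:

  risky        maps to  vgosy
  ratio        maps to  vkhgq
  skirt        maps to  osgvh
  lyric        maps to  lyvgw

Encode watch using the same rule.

mkhwn

r(17)→v(21) and i(8)→g(6) fit y≡19x+10 (mod 26); the inverse of 19 mod 26 is 11. Each letter's alphabet position (a=0..z=25) is mapped through 19·x+10 mod 26 — an affine cipher.
On watch: w(22)→19·22+10≡12=m; a(0)→19·0+10≡10=k; t(19)→19·19+10≡7=h; c(2)→19·2+10≡22=w; h(7)→19·7+10≡13=n (all mod 26).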